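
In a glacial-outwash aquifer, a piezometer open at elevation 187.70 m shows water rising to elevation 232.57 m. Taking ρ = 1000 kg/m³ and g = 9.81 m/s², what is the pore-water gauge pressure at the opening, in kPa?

P ≈ 440 kPa

Pressure head ψ = h − z = 232.57 − 187.70 = 44.87 m.
P = ρgψ = 1000 × 9.81 × 44.87 = 440175 Pa ≈ 440 kPa.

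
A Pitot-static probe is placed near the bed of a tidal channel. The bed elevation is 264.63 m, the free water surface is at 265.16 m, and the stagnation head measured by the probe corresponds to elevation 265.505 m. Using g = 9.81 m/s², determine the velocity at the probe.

v ≈ 2.60 m/s

Near the bed, under hydrostatic conditions, the piezometric head (z + ψ) equals the free-surface elevation, 265.16 m.
Velocity head = total − piezometric = 265.505 − 265.16 = 0.345 m.
v = √(2g·h_v) = √(2 × 9.81 × 0.345) = 2.60 m/s.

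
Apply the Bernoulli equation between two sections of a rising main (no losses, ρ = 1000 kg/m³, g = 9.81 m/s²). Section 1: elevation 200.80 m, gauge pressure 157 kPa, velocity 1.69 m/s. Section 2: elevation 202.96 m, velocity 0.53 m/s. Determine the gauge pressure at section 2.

Pressure head at 1: ψ₁ = P₁/(ρg) = 157×1000 / (1000 × 9.81) = 16.00 m.
Velocity heads: v₁²/2g = 1.69²/19.62 = 0.146 m; v₂²/2g = 0.53²/19.62 = 0.014 m.
Total head H = z₁ + ψ₁ + v₁²/2g = 200.80 + 16.00 + 0.146 = 216.95 m.
ψ₂ = H − z₂ − v₂²/2g = 216.95 − 202.96 − 0.014 = 13.98 m.
P₂ = ρgψ₂ = 1000 × 9.81 × 13.98 ≈ 137 kPa.

P₂ ≈ 137 kPa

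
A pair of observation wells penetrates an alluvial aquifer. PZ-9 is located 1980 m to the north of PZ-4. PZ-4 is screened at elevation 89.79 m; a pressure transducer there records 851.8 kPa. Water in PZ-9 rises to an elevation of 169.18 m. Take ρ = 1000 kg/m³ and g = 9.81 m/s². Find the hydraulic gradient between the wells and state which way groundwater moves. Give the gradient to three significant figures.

i ≈ 0.00376; groundwater flows toward the north

Pressure head at PZ-4: ψ = P/(ρg) = 851.8×1000 / (1000 × 9.81) = 86.83 m.
Total head at PZ-4: h = z + ψ = 89.79 + 86.83 = 176.62 m.
Total head at PZ-9: h = 169.18 m (water level in the piezometer is the total head).
Head difference: h(PZ-4) − h(PZ-9) = 176.62 − 169.18 = 7.44 m.
Hydraulic gradient: i = |Δh| / L = 7.44 / 1980 = 0.00376.
Flow is from higher to lower head: from PZ-4 toward PZ-9, i.e. toward the north.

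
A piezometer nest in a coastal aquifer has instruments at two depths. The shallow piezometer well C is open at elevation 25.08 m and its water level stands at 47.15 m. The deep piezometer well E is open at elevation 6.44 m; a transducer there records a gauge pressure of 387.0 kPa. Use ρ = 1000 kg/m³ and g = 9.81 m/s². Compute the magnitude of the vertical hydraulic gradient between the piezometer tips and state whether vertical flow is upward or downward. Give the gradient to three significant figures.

|i_v| ≈ 0.0676; vertical flow is downward

Total head at well C: h = 47.15 m (water level in the standpipe).
Pressure head at well E: ψ = P/(ρg) = 387.0×1000 / (1000 × 9.81) = 39.45 m.
Total head at well E: h = z + ψ = 6.44 + 39.45 = 45.89 m.
Δh = h(well C) − h(well E) = 47.15 − 45.89 = 1.26 m.
Vertical separation Δz = 25.08 − 6.44 = 18.64 m.
|i_v| = |Δh| / Δz = 1.26 / 18.64 = 0.0676.
Head is higher in the shallow piezometer, so vertical flow is downward (recharge condition).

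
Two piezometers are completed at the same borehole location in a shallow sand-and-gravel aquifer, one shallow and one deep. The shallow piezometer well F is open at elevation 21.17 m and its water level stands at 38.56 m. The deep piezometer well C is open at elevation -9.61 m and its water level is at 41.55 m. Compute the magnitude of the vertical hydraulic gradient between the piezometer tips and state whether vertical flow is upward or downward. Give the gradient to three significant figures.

|i_v| ≈ 0.0971; vertical flow is upward

Total head at well F: h = 38.56 m (water level in the standpipe).
Total head at well C: h = 41.55 m.
Δh = h(well F) − h(well C) = 38.56 − 41.55 = -2.99 m.
Vertical separation Δz = 21.17 − (-9.61) = 30.78 m.
|i_v| = |Δh| / Δz = 2.99 / 30.78 = 0.0971.
Head is higher in the deep piezometer, so vertical flow is upward (discharge condition).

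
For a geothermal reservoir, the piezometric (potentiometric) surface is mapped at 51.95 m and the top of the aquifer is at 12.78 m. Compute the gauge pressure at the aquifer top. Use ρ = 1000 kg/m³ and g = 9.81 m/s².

Pressure head at the aquifer top: ψ = h − z = 51.95 − 12.78 = 39.17 m.
P = ρgψ = 1000 × 9.81 × 39.17 = 384258 Pa ≈ 384 kPa.

P ≈ 384 kPa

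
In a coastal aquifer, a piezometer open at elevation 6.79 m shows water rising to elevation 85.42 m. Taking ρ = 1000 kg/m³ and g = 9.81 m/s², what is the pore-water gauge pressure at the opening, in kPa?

Pressure head ψ = h − z = 85.42 − 6.79 = 78.63 m.
P = ρgψ = 1000 × 9.81 × 78.63 = 771360 Pa ≈ 771 kPa.

P ≈ 771 kPa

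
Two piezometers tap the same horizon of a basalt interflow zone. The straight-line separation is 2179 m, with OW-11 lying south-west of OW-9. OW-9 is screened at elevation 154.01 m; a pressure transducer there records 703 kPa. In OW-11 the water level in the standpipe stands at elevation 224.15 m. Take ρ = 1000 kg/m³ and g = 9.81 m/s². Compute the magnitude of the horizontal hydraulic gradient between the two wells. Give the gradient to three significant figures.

i ≈ 0.000698

Pressure head at OW-9: ψ = P/(ρg) = 703×1000 / (1000 × 9.81) = 71.66 m.
Total head at OW-9: h = z + ψ = 154.01 + 71.66 = 225.67 m.
Total head at OW-11: h = 224.15 m (water level in the piezometer is the total head).
Head difference: h(OW-9) − h(OW-11) = 225.67 − 224.15 = 1.52 m.
Hydraulic gradient: i = |Δh| / L = 1.52 / 2179 = 0.000698.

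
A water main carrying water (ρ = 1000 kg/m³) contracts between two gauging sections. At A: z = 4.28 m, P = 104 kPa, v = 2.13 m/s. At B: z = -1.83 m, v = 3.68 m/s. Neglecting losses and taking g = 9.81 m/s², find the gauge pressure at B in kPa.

P₂ ≈ 159 kPa

Pressure head at A: ψ₁ = P₁/(ρg) = 104×1000 / (1000 × 9.81) = 10.60 m.
Velocity heads: v₁²/2g = 2.13²/19.62 = 0.231 m; v₂²/2g = 3.68²/19.62 = 0.690 m.
Total head H = z₁ + ψ₁ + v₁²/2g = 4.28 + 10.60 + 0.231 = 15.11 m.
ψ₂ = H − z₂ − v₂²/2g = 15.11 − (-1.83) − 0.690 = 16.25 m.
P₂ = ρgψ₂ = 1000 × 9.81 × 16.25 ≈ 159 kPa.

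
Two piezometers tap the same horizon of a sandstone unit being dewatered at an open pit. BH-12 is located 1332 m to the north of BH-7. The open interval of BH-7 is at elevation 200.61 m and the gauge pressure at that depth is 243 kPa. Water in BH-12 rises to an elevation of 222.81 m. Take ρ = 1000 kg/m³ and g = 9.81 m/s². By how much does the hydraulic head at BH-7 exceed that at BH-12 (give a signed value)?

Δh ≈ 2.57 m

Pressure head at BH-7: ψ = P/(ρg) = 243×1000 / (1000 × 9.81) = 24.77 m.
Total head at BH-7: h = z + ψ = 200.61 + 24.77 = 225.38 m.
Total head at BH-12: h = 222.81 m (water level in the piezometer is the total head).
Head difference: h(BH-7) − h(BH-12) = 225.38 − 222.81 = 2.57 m.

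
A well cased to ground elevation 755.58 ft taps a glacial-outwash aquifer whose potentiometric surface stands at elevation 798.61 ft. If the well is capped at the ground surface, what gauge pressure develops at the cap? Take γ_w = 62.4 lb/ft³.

P ≈ 18.6 psi

Head above the cap: Δh = 798.61 − 755.58 = 43.03 ft.
P = γΔh/144 = 62.4 × 43.03 / 144 = 18.6 psi.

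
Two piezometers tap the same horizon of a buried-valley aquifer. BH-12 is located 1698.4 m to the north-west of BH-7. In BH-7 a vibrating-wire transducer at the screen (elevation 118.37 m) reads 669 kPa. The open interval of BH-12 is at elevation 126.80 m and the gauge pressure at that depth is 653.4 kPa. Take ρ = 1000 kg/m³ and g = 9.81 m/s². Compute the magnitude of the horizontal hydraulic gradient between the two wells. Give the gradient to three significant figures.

i ≈ 0.00403

Pressure head at BH-7: ψ = P/(ρg) = 669×1000 / (1000 × 9.81) = 68.20 m.
Total head at BH-7: h = z + ψ = 118.37 + 68.20 = 186.57 m.
Pressure head at BH-12: ψ = P/(ρg) = 653.4×1000 / (1000 × 9.81) = 66.61 m.
Total head at BH-12: h = z + ψ = 126.80 + 66.61 = 193.41 m.
Head difference: h(BH-7) − h(BH-12) = 186.57 − 193.41 = -6.84 m.
Hydraulic gradient: i = |Δh| / L = 6.84 / 1698.4 = 0.00403.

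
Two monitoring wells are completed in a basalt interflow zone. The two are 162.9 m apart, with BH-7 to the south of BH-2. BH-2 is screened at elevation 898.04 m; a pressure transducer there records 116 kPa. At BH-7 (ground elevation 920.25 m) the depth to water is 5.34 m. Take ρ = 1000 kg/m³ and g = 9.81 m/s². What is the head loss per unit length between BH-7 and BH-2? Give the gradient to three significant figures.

Pressure head at BH-2: ψ = P/(ρg) = 116×1000 / (1000 × 9.81) = 11.82 m.
Total head at BH-2: h = z + ψ = 898.04 + 11.82 = 909.86 m.
Total head at BH-7: h = 920.25 − 5.34 = 914.91 m.
Head difference: h(BH-2) − h(BH-7) = 909.86 − 914.91 = -5.05 m.
Hydraulic gradient: i = |Δh| / L = 5.05 / 162.9 = 0.0310.

i ≈ 0.0310 m/m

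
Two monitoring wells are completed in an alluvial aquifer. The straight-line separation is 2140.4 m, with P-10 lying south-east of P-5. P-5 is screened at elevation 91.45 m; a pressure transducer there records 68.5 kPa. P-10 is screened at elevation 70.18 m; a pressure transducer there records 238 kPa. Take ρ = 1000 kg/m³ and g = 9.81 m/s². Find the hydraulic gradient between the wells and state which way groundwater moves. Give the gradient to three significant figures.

Pressure head at P-5: ψ = P/(ρg) = 68.5×1000 / (1000 × 9.81) = 6.98 m.
Total head at P-5: h = z + ψ = 91.45 + 6.98 = 98.43 m.
Pressure head at P-10: ψ = P/(ρg) = 238×1000 / (1000 × 9.81) = 24.26 m.
Total head at P-10: h = z + ψ = 70.18 + 24.26 = 94.44 m.
Head difference: h(P-5) − h(P-10) = 98.43 − 94.44 = 3.99 m.
Hydraulic gradient: i = |Δh| / L = 3.99 / 2140.4 = 0.00186.
Flow is from higher to lower head: from P-5 toward P-10, i.e. toward the south-east.

i ≈ 0.00186; groundwater flows toward the south-east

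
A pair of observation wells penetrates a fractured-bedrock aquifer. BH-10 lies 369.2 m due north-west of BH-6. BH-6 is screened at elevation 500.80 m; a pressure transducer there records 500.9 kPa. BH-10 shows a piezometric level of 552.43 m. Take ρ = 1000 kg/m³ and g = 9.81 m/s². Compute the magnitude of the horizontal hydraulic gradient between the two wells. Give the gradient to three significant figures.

i ≈ 0.00154

Pressure head at BH-6: ψ = P/(ρg) = 500.9×1000 / (1000 × 9.81) = 51.06 m.
Total head at BH-6: h = z + ψ = 500.80 + 51.06 = 551.86 m.
Total head at BH-10: h = 552.43 m (water level in the piezometer is the total head).
Head difference: h(BH-6) − h(BH-10) = 551.86 − 552.43 = -0.57 m.
Hydraulic gradient: i = |Δh| / L = 0.57 / 369.2 = 0.00154.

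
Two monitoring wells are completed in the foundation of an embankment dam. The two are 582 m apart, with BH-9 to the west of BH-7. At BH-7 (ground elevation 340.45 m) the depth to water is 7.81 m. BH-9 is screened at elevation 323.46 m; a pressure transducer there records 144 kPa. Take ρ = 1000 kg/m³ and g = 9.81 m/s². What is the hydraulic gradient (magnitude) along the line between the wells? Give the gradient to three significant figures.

Total head at BH-7: h = 340.45 − 7.81 = 332.64 m.
Pressure head at BH-9: ψ = P/(ρg) = 144×1000 / (1000 × 9.81) = 14.68 m.
Total head at BH-9: h = z + ψ = 323.46 + 14.68 = 338.14 m.
Head difference: h(BH-7) − h(BH-9) = 332.64 − 338.14 = -5.50 m.
Hydraulic gradient: i = |Δh| / L = 5.50 / 582 = 0.00945.

i ≈ 0.00945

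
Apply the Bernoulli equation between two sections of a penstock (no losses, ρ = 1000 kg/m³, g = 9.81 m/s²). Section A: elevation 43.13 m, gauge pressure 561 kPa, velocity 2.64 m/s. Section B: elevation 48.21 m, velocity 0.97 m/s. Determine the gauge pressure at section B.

P₂ ≈ 514 kPa

Pressure head at A: ψ₁ = P₁/(ρg) = 561×1000 / (1000 × 9.81) = 57.19 m.
Velocity heads: v₁²/2g = 2.64²/19.62 = 0.355 m; v₂²/2g = 0.97²/19.62 = 0.048 m.
Total head H = z₁ + ψ₁ + v₁²/2g = 43.13 + 57.19 + 0.355 = 100.67 m.
ψ₂ = H − z₂ − v₂²/2g = 100.67 − 48.21 − 0.048 = 52.41 m.
P₂ = ρgψ₂ = 1000 × 9.81 × 52.41 ≈ 514 kPa.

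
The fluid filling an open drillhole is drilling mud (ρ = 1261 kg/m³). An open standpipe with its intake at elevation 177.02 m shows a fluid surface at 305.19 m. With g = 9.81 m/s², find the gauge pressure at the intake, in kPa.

Pressure head ψ = h − z = 305.19 − 177.02 = 128.17 m.
P = ρgψ = 1261 × 9.81 × 128.17 = 1585515 Pa ≈ 1590 kPa.

P ≈ 1590 kPa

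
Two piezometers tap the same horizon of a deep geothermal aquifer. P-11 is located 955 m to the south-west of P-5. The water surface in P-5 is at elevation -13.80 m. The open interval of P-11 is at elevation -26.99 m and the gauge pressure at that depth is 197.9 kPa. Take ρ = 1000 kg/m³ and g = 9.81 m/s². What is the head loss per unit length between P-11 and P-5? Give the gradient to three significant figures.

i ≈ 0.00731 m/m

Total head at P-5: h = -13.80 m (water level in the piezometer is the total head).
Pressure head at P-11: ψ = P/(ρg) = 197.9×1000 / (1000 × 9.81) = 20.17 m.
Total head at P-11: h = z + ψ = -26.99 + 20.17 = -6.82 m.
Head difference: h(P-5) − h(P-11) = -13.80 − (-6.82) = -6.98 m.
Hydraulic gradient: i = |Δh| / L = 6.98 / 955 = 0.00731.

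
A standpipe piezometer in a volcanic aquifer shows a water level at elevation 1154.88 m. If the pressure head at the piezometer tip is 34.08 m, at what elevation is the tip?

z = h − ψ = 1154.88 − 34.08 = 1120.80 m.

z ≈ 1120.80 m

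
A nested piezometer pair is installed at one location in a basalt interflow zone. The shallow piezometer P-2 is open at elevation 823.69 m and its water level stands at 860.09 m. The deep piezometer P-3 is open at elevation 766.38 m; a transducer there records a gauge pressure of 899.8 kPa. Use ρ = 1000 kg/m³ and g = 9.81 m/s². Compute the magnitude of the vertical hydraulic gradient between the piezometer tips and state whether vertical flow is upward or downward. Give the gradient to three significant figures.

|i_v| ≈ 0.0347; vertical flow is downward

Total head at P-2: h = 860.09 m (water level in the standpipe).
Pressure head at P-3: ψ = P/(ρg) = 899.8×1000 / (1000 × 9.81) = 91.72 m.
Total head at P-3: h = z + ψ = 766.38 + 91.72 = 858.10 m.
Δh = h(P-2) − h(P-3) = 860.09 − 858.10 = 1.99 m.
Vertical separation Δz = 823.69 − 766.38 = 57.31 m.
|i_v| = |Δh| / Δz = 1.99 / 57.31 = 0.0347.
Head is higher in the shallow piezometer, so vertical flow is downward (recharge condition).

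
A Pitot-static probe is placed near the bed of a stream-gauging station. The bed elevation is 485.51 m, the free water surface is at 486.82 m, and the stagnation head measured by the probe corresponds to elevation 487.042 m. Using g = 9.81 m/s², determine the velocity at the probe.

Near the bed, under hydrostatic conditions, the piezometric head (z + ψ) equals the free-surface elevation, 486.82 m.
Velocity head = total − piezometric = 487.042 − 486.82 = 0.222 m.
v = √(2g·h_v) = √(2 × 9.81 × 0.222) = 2.09 m/s.

v ≈ 2.09 m/s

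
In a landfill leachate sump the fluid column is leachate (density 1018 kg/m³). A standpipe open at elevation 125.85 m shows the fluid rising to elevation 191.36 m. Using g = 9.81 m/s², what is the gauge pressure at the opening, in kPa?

Pressure head ψ = h − z = 191.36 − 125.85 = 65.51 m.
P = ρgψ = 1018 × 9.81 × 65.51 = 654221 Pa ≈ 654 kPa.

P ≈ 654 kPa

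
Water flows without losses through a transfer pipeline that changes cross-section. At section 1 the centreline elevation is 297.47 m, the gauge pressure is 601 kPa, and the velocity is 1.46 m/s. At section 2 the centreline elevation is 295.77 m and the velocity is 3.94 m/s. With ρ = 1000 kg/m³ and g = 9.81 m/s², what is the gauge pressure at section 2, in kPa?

P₂ ≈ 611 kPa

Pressure head at 1: ψ₁ = P₁/(ρg) = 601×1000 / (1000 × 9.81) = 61.26 m.
Velocity heads: v₁²/2g = 1.46²/19.62 = 0.109 m; v₂²/2g = 3.94²/19.62 = 0.791 m.
Total head H = z₁ + ψ₁ + v₁²/2g = 297.47 + 61.26 + 0.109 = 358.84 m.
ψ₂ = H − z₂ − v₂²/2g = 358.84 − 295.77 − 0.791 = 62.28 m.
P₂ = ρgψ₂ = 1000 × 9.81 × 62.28 ≈ 611 kPa.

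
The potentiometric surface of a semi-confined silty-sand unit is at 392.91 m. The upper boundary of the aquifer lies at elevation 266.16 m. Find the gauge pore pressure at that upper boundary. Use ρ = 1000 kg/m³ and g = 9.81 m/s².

P ≈ 1240 kPa

Pressure head at the aquifer top: ψ = h − z = 392.91 − 266.16 = 126.75 m.
P = ρgψ = 1000 × 9.81 × 126.75 = 1243418 Pa ≈ 1240 kPa.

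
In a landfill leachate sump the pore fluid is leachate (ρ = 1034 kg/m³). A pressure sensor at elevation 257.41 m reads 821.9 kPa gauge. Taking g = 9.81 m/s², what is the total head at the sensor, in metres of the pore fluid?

ψ = P/(ρg) = 821.9×1000 / (1034 × 9.81) = 81.03 m.
h = z + ψ = 257.41 + 81.03 = 338.44 m.

h ≈ 338.44 m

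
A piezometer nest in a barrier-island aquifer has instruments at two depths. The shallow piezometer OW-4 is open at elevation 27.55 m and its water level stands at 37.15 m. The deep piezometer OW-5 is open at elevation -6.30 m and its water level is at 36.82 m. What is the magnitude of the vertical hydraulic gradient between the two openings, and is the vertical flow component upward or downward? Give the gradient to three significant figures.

Total head at OW-4: h = 37.15 m (water level in the standpipe).
Total head at OW-5: h = 36.82 m.
Δh = h(OW-4) − h(OW-5) = 37.15 − 36.82 = 0.33 m.
Vertical separation Δz = 27.55 − (-6.30) = 33.85 m.
|i_v| = |Δh| / Δz = 0.33 / 33.85 = 0.00975.
Head is higher in the shallow piezometer, so vertical flow is downward (recharge condition).

|i_v| ≈ 0.00975; vertical flow is downward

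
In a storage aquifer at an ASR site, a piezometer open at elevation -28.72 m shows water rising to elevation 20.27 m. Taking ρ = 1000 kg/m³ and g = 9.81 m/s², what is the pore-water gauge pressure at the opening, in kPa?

P ≈ 481 kPa

Pressure head ψ = h − z = 20.27 − (-28.72) = 48.99 m.
P = ρgψ = 1000 × 9.81 × 48.99 = 480592 Pa ≈ 481 kPa.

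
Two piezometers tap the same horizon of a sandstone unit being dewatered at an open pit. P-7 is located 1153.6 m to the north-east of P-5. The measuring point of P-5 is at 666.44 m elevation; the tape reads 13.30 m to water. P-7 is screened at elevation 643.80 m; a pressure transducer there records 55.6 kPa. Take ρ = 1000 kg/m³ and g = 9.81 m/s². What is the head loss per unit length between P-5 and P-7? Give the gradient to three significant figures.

i ≈ 0.00318 m/m

Total head at P-5: h = 666.44 − 13.30 = 653.14 m.
Pressure head at P-7: ψ = P/(ρg) = 55.6×1000 / (1000 × 9.81) = 5.67 m.
Total head at P-7: h = z + ψ = 643.80 + 5.67 = 649.47 m.
Head difference: h(P-5) − h(P-7) = 653.14 − 649.47 = 3.67 m.
Hydraulic gradient: i = |Δh| / L = 3.67 / 1153.6 = 0.00318.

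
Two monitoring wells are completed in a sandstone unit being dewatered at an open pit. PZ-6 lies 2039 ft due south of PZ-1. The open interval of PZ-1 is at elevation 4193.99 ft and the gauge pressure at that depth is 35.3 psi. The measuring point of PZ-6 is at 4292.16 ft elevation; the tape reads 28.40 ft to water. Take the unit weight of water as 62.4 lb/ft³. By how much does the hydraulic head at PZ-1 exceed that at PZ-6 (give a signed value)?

Pressure head at PZ-1: ψ = 144·P/γ = 144 × 35.3 / 62.4 = 81.46 ft.
Total head at PZ-1: h = z + ψ = 4193.99 + 81.46 = 4275.45 ft.
Total head at PZ-6: h = 4292.16 − 28.40 = 4263.76 ft.
Head difference: h(PZ-1) − h(PZ-6) = 4275.45 − 4263.76 = 11.69 ft.

Δh ≈ 11.69 ft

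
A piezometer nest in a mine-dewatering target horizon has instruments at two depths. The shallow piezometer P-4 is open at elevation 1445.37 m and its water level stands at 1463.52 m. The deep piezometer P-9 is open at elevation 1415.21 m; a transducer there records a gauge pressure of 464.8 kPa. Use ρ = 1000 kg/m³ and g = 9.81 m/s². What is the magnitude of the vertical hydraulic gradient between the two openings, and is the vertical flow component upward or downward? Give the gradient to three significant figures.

|i_v| ≈ 0.0308; vertical flow is downward

Total head at P-4: h = 1463.52 m (water level in the standpipe).
Pressure head at P-9: ψ = P/(ρg) = 464.8×1000 / (1000 × 9.81) = 47.38 m.
Total head at P-9: h = z + ψ = 1415.21 + 47.38 = 1462.59 m.
Δh = h(P-4) − h(P-9) = 1463.52 − 1462.59 = 0.93 m.
Vertical separation Δz = 1445.37 − 1415.21 = 30.16 m.
|i_v| = |Δh| / Δz = 0.93 / 30.16 = 0.0308.
Head is higher in the shallow piezometer, so vertical flow is downward (recharge condition).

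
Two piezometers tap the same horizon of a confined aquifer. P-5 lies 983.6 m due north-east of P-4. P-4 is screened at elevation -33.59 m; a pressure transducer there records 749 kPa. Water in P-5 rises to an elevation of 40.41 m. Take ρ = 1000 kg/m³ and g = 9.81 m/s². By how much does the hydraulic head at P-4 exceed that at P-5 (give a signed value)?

Pressure head at P-4: ψ = P/(ρg) = 749×1000 / (1000 × 9.81) = 76.35 m.
Total head at P-4: h = z + ψ = -33.59 + 76.35 = 42.76 m.
Total head at P-5: h = 40.41 m (water level in the piezometer is the total head).
Head difference: h(P-4) − h(P-5) = 42.76 − 40.41 = 2.35 m.

Δh ≈ 2.35 m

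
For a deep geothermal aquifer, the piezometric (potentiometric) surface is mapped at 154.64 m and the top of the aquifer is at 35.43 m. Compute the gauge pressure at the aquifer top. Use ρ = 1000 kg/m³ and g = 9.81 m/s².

P ≈ 1170 kPa

Pressure head at the aquifer top: ψ = h − z = 154.64 − 35.43 = 119.21 m.
P = ρgψ = 1000 × 9.81 × 119.21 = 1169450 Pa ≈ 1170 kPa.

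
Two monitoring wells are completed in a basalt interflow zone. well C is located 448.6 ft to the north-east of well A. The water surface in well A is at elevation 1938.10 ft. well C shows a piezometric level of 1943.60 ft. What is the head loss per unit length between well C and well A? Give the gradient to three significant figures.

Total head at well A: h = 1938.10 ft (water level in the piezometer is the total head).
Total head at well C: h = 1943.60 ft (water level in the piezometer is the total head).
Head difference: h(well A) − h(well C) = 1938.10 − 1943.60 = -5.50 ft.
Hydraulic gradient: i = |Δh| / L = 5.50 / 448.6 = 0.0123.

i ≈ 0.0123 ft/ft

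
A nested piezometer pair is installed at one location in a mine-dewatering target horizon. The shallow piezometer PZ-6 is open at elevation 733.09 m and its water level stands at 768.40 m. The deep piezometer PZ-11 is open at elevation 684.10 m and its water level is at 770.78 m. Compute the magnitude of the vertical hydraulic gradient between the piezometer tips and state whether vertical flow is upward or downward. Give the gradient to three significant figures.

|i_v| ≈ 0.0486; vertical flow is upward

Total head at PZ-6: h = 768.40 m (water level in the standpipe).
Total head at PZ-11: h = 770.78 m.
Δh = h(PZ-6) − h(PZ-11) = 768.40 − 770.78 = -2.38 m.
Vertical separation Δz = 733.09 − 684.10 = 48.99 m.
|i_v| = |Δh| / Δz = 2.38 / 48.99 = 0.0486.
Head is higher in the deep piezometer, so vertical flow is upward (discharge condition).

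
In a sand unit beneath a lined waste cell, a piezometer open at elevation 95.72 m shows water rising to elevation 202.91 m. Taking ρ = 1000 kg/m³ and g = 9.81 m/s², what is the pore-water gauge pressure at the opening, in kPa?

Pressure head ψ = h − z = 202.91 − 95.72 = 107.19 m.
P = ρgψ = 1000 × 9.81 × 107.19 = 1051534 Pa ≈ 1050 kPa.

P ≈ 1050 kPa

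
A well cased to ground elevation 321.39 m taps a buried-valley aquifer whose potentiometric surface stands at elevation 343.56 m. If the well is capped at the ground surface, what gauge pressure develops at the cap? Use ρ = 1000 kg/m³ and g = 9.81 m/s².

Head above the cap: Δh = 343.56 − 321.39 = 22.17 m.
P = ρgΔh = 1000 × 9.81 × 22.17 = 217488 Pa ≈ 217 kPa.

P ≈ 217 kPa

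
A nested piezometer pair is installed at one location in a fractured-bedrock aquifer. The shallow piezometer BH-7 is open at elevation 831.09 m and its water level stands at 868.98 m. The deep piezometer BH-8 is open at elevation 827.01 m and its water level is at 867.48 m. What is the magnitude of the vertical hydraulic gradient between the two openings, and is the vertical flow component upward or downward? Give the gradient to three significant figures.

Total head at BH-7: h = 868.98 m (water level in the standpipe).
Total head at BH-8: h = 867.48 m.
Δh = h(BH-7) − h(BH-8) = 868.98 − 867.48 = 1.50 m.
Vertical separation Δz = 831.09 − 827.01 = 4.08 m.
|i_v| = |Δh| / Δz = 1.50 / 4.08 = 0.368.
Head is higher in the shallow piezometer, so vertical flow is downward (recharge condition).

|i_v| ≈ 0.368; vertical flow is downward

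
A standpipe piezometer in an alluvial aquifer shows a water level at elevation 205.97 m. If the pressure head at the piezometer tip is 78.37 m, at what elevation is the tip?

z = h − ψ = 205.97 − 78.37 = 127.60 m.

z ≈ 127.60 m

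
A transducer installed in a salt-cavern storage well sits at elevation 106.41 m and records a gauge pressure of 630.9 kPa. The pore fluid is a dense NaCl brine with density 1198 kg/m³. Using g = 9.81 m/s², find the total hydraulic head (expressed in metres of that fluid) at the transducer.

h ≈ 160.09 m

ψ = P/(ρg) = 630.9×1000 / (1198 × 9.81) = 53.68 m.
h = z + ψ = 106.41 + 53.68 = 160.09 m.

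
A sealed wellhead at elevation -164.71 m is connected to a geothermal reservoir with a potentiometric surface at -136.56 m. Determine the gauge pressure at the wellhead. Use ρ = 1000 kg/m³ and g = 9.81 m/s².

P ≈ 276 kPa

Head above the cap: Δh = -136.56 − (-164.71) = 28.15 m.
P = ρgΔh = 1000 × 9.81 × 28.15 = 276152 Pa ≈ 276 kPa.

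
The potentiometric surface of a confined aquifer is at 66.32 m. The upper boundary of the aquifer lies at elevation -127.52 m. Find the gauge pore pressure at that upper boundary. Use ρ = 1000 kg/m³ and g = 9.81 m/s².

Pressure head at the aquifer top: ψ = h − z = 66.32 − (-127.52) = 193.84 m.
P = ρgψ = 1000 × 9.81 × 193.84 = 1901570 Pa ≈ 1900 kPa.

P ≈ 1900 kPa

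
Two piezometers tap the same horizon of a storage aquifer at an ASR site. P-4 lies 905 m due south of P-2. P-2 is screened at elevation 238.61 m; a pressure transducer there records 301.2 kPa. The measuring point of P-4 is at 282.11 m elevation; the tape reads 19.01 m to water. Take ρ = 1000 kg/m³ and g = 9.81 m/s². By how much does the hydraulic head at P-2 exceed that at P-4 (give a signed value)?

Δh ≈ 6.21 m

Pressure head at P-2: ψ = P/(ρg) = 301.2×1000 / (1000 × 9.81) = 30.70 m.
Total head at P-2: h = z + ψ = 238.61 + 30.70 = 269.31 m.
Total head at P-4: h = 282.11 − 19.01 = 263.10 m.
Head difference: h(P-2) − h(P-4) = 269.31 − 263.10 = 6.21 m.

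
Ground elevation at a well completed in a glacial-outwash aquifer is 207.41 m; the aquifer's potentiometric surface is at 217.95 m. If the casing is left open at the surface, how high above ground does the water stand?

≈ 10.54 m above ground

Water rises to the potentiometric surface, so the rise above ground = 217.95 − 207.41 = 10.54 m.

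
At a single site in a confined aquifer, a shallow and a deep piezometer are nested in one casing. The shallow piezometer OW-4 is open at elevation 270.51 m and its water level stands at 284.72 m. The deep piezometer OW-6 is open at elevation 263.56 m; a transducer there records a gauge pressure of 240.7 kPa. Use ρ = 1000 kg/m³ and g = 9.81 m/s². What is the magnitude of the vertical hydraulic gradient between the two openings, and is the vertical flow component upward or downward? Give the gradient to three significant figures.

|i_v| ≈ 0.486; vertical flow is upward

Total head at OW-4: h = 284.72 m (water level in the standpipe).
Pressure head at OW-6: ψ = P/(ρg) = 240.7×1000 / (1000 × 9.81) = 24.54 m.
Total head at OW-6: h = z + ψ = 263.56 + 24.54 = 288.10 m.
Δh = h(OW-4) − h(OW-6) = 284.72 − 288.10 = -3.38 m.
Vertical separation Δz = 270.51 − 263.56 = 6.95 m.
|i_v| = |Δh| / Δz = 3.38 / 6.95 = 0.486.
Head is higher in the deep piezometer, so vertical flow is upward (discharge condition).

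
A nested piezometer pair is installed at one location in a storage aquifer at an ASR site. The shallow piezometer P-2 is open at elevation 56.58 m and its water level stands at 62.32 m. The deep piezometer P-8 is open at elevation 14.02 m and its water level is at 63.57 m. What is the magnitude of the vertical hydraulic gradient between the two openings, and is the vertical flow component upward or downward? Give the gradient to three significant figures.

|i_v| ≈ 0.0294; vertical flow is upward

Total head at P-2: h = 62.32 m (water level in the standpipe).
Total head at P-8: h = 63.57 m.
Δh = h(P-2) − h(P-8) = 62.32 − 63.57 = -1.25 m.
Vertical separation Δz = 56.58 − 14.02 = 42.56 m.
|i_v| = |Δh| / Δz = 1.25 / 42.56 = 0.0294.
Head is higher in the deep piezometer, so vertical flow is upward (discharge condition).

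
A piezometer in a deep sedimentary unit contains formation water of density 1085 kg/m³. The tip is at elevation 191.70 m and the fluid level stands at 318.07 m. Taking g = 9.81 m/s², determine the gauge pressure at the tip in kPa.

Pressure head ψ = h − z = 318.07 − 191.70 = 126.37 m.
P = ρgψ = 1085 × 9.81 × 126.37 = 1345063 Pa ≈ 1350 kPa.

P ≈ 1350 kPa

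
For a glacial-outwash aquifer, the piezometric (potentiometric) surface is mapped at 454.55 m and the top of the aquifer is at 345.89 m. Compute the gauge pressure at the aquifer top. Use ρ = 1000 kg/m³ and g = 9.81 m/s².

Pressure head at the aquifer top: ψ = h − z = 454.55 − 345.89 = 108.66 m.
P = ρgψ = 1000 × 9.81 × 108.66 = 1065955 Pa ≈ 1070 kPa.

P ≈ 1070 kPa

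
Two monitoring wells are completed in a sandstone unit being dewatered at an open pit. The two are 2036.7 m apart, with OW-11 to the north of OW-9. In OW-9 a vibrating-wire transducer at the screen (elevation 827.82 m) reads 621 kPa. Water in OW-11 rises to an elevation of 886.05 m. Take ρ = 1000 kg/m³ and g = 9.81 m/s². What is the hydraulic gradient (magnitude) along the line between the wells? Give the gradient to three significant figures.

Pressure head at OW-9: ψ = P/(ρg) = 621×1000 / (1000 × 9.81) = 63.30 m.
Total head at OW-9: h = z + ψ = 827.82 + 63.30 = 891.12 m.
Total head at OW-11: h = 886.05 m (water level in the piezometer is the total head).
Head difference: h(OW-9) − h(OW-11) = 891.12 − 886.05 = 5.07 m.
Hydraulic gradient: i = |Δh| / L = 5.07 / 2036.7 = 0.00249.

i ≈ 0.00249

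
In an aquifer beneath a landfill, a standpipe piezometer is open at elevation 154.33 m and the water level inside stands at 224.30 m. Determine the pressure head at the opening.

Total head h = 224.30 m (the water-surface elevation in the piezometer).
Pressure head ψ = h − z = 224.30 − 154.33 = 69.97 m.

ψ ≈ 69.97 m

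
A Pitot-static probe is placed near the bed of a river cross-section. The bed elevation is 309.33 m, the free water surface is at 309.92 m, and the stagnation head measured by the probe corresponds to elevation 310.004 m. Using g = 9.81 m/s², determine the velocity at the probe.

v ≈ 1.28 m/s

Near the bed, under hydrostatic conditions, the piezometric head (z + ψ) equals the free-surface elevation, 309.92 m.
Velocity head = total − piezometric = 310.004 − 309.92 = 0.084 m.
v = √(2g·h_v) = √(2 × 9.81 × 0.084) = 1.28 m/s.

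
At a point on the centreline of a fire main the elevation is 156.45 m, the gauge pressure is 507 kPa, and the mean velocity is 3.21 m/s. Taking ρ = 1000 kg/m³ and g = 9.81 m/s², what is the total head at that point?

h ≈ 208.66 m

Pressure head ψ = P/(ρg) = 507×1000 / (1000 × 9.81) = 51.68 m.
Velocity head = v²/(2g) = 3.21² / (2 × 9.81) = 0.525 m.
h = z + ψ + v²/(2g) = 156.45 + 51.68 + 0.525 = 208.66 m.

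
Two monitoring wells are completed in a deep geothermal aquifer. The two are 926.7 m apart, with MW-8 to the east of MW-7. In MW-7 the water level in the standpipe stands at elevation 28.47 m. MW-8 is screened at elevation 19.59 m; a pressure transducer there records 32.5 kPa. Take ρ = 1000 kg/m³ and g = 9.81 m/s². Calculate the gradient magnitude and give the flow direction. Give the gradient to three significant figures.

Total head at MW-7: h = 28.47 m (water level in the piezometer is the total head).
Pressure head at MW-8: ψ = P/(ρg) = 32.5×1000 / (1000 × 9.81) = 3.31 m.
Total head at MW-8: h = z + ψ = 19.59 + 3.31 = 22.90 m.
Head difference: h(MW-7) − h(MW-8) = 28.47 − 22.90 = 5.57 m.
Hydraulic gradient: i = |Δh| / L = 5.57 / 926.7 = 0.00601.
Flow is from higher to lower head: from MW-7 toward MW-8, i.e. toward the east.

i ≈ 0.00601; groundwater flows toward the east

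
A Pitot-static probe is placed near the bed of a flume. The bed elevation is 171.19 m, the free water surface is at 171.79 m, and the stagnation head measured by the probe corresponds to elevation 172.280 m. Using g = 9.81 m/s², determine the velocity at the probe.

v ≈ 3.10 m/s

Near the bed, under hydrostatic conditions, the piezometric head (z + ψ) equals the free-surface elevation, 171.79 m.
Velocity head = total − piezometric = 172.280 − 171.79 = 0.490 m.
v = √(2g·h_v) = √(2 × 9.81 × 0.490) = 3.10 m/s.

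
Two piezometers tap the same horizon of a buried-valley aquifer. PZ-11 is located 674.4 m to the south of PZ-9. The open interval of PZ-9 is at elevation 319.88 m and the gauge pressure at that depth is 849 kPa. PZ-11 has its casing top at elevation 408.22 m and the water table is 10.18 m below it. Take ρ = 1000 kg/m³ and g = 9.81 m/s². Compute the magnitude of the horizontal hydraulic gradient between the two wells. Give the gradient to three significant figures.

Pressure head at PZ-9: ψ = P/(ρg) = 849×1000 / (1000 × 9.81) = 86.54 m.
Total head at PZ-9: h = z + ψ = 319.88 + 86.54 = 406.42 m.
Total head at PZ-11: h = 408.22 − 10.18 = 398.04 m.
Head difference: h(PZ-9) − h(PZ-11) = 406.42 − 398.04 = 8.38 m.
Hydraulic gradient: i = |Δh| / L = 8.38 / 674.4 = 0.0124.

i ≈ 0.0124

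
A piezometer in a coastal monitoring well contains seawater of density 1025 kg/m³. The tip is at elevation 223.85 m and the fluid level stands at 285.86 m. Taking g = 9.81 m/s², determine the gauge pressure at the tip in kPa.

P ≈ 624 kPa

Pressure head ψ = h − z = 285.86 − 223.85 = 62.01 m.
P = ρgψ = 1025 × 9.81 × 62.01 = 623526 Pa ≈ 624 kPa.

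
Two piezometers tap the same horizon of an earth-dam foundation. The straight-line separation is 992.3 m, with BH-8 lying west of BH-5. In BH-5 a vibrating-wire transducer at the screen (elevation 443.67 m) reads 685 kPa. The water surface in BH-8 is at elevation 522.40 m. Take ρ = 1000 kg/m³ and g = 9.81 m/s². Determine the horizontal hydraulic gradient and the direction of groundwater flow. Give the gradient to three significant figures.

Pressure head at BH-5: ψ = P/(ρg) = 685×1000 / (1000 × 9.81) = 69.83 m.
Total head at BH-5: h = z + ψ = 443.67 + 69.83 = 513.50 m.
Total head at BH-8: h = 522.40 m (water level in the piezometer is the total head).
Head difference: h(BH-5) − h(BH-8) = 513.50 − 522.40 = -8.90 m.
Hydraulic gradient: i = |Δh| / L = 8.90 / 992.3 = 0.00897.
Flow is from higher to lower head: from BH-8 toward BH-5, i.e. toward the east.

i ≈ 0.00897; groundwater flows toward the east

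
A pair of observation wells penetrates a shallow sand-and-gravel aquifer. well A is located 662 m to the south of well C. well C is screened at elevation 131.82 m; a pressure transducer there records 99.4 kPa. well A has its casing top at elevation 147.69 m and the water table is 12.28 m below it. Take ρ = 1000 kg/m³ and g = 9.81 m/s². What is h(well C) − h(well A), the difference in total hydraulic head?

Δh ≈ 6.54 m

Pressure head at well C: ψ = P/(ρg) = 99.4×1000 / (1000 × 9.81) = 10.13 m.
Total head at well C: h = z + ψ = 131.82 + 10.13 = 141.95 m.
Total head at well A: h = 147.69 − 12.28 = 135.41 m.
Head difference: h(well C) − h(well A) = 141.95 − 135.41 = 6.54 m.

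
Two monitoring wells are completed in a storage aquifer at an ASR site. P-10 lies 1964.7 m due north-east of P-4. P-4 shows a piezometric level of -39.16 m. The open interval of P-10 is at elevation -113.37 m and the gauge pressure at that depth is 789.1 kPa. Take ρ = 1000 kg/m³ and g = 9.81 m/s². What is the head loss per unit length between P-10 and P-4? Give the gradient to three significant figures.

i ≈ 0.00317 m/m

Total head at P-4: h = -39.16 m (water level in the piezometer is the total head).
Pressure head at P-10: ψ = P/(ρg) = 789.1×1000 / (1000 × 9.81) = 80.44 m.
Total head at P-10: h = z + ψ = -113.37 + 80.44 = -32.93 m.
Head difference: h(P-4) − h(P-10) = -39.16 − (-32.93) = -6.23 m.
Hydraulic gradient: i = |Δh| / L = 6.23 / 1964.7 = 0.00317.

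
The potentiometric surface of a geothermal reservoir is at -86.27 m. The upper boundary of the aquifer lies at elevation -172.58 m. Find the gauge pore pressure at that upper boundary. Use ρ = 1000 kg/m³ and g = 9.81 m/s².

Pressure head at the aquifer top: ψ = h − z = -86.27 − (-172.58) = 86.31 m.
P = ρgψ = 1000 × 9.81 × 86.31 = 846701 Pa ≈ 847 kPa.

P ≈ 847 kPa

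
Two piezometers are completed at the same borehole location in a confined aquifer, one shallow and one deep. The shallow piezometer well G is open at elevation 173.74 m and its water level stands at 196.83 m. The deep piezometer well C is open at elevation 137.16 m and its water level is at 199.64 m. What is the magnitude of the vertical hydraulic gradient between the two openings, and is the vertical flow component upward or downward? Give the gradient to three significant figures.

Total head at well G: h = 196.83 m (water level in the standpipe).
Total head at well C: h = 199.64 m.
Δh = h(well G) − h(well C) = 196.83 − 199.64 = -2.81 m.
Vertical separation Δz = 173.74 − 137.16 = 36.58 m.
|i_v| = |Δh| / Δz = 2.81 / 36.58 = 0.0768.
Head is higher in the deep piezometer, so vertical flow is upward (discharge condition).

|i_v| ≈ 0.0768; vertical flow is upward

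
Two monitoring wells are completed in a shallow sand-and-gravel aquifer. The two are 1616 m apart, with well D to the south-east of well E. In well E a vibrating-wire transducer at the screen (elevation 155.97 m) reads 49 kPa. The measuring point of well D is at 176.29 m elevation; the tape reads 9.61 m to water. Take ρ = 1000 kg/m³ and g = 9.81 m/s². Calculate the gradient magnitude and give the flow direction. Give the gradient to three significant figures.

Pressure head at well E: ψ = P/(ρg) = 49×1000 / (1000 × 9.81) = 4.99 m.
Total head at well E: h = z + ψ = 155.97 + 4.99 = 160.96 m.
Total head at well D: h = 176.29 − 9.61 = 166.68 m.
Head difference: h(well E) − h(well D) = 160.96 − 166.68 = -5.72 m.
Hydraulic gradient: i = |Δh| / L = 5.72 / 1616 = 0.00354.
Flow is from higher to lower head: from well D toward well E, i.e. toward the north-west.

i ≈ 0.00354; groundwater flows toward the north-west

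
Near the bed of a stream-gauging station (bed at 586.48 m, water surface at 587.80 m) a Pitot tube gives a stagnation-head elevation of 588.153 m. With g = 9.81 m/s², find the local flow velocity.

v ≈ 2.63 m/s

Near the bed, under hydrostatic conditions, the piezometric head (z + ψ) equals the free-surface elevation, 587.80 m.
Velocity head = total − piezometric = 588.153 − 587.80 = 0.353 m.
v = √(2g·h_v) = √(2 × 9.81 × 0.353) = 2.63 m/s.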